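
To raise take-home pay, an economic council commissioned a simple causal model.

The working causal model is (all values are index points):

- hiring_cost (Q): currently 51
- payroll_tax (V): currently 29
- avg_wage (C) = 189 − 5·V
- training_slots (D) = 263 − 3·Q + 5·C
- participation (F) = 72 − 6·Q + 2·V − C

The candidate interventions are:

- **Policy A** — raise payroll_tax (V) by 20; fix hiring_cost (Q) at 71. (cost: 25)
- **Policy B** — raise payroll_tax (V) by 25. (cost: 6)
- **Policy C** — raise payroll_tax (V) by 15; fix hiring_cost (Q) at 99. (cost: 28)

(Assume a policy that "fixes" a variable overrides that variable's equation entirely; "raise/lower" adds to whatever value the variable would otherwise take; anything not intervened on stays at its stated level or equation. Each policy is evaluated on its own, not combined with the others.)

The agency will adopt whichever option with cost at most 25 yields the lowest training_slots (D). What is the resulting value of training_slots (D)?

Policy A (V + 20, Q := 71):
  Q = 71
  V = 29 + 20 = 49
  C = 189 − 5·49 = -56
  D = 263 − 3·71 + 5·(-56) = -230
Policy B (V + 25):
  Q = 51
  V = 29 + 25 = 54
  C = 189 − 5·54 = -81
  D = 263 − 3·51 + 5·(-81) = -295
Comparing — Policy A: D=-230, Policy B: D=-295. Lowest is -295 (Policy B).

-295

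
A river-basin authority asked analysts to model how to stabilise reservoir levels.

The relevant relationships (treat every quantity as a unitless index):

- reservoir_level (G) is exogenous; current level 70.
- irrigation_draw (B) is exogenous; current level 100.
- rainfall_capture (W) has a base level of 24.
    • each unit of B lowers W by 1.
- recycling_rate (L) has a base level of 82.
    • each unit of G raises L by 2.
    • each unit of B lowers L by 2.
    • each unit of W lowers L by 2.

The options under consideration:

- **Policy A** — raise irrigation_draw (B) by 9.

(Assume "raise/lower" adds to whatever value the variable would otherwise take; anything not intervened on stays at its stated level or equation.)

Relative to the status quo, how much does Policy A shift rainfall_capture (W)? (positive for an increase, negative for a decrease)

Baseline:
  B = 100
  W = 24 − 100 = -76
Policy A (B + 9):
  B = 100 + 9 = 109
  W = 24 − 109 = -85
Change in W: -85 − (-76) = -9

-9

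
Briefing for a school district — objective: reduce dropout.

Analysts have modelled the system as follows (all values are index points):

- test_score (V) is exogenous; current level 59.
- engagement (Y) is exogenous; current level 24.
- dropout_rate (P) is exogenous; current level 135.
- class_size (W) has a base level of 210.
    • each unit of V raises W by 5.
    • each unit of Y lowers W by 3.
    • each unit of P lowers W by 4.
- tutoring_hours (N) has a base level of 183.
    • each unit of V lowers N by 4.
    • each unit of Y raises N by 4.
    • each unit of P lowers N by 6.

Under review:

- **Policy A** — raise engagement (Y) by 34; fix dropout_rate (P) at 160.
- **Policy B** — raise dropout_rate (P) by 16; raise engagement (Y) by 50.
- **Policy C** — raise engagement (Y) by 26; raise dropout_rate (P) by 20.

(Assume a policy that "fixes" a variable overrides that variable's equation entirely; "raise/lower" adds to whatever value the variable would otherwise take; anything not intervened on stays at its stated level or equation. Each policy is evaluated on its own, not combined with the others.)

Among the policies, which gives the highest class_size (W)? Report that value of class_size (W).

Policy A (Y + 34, P := 160):
  V = 59
  Y = 24 + 34 = 58
  P = 160
  W = 210 + 5·59 − 3·58 − 4·160 = -309
Policy B (P + 16, Y + 50):
  V = 59
  Y = 24 + 50 = 74
  P = 135 + 16 = 151
  W = 210 + 5·59 − 3·74 − 4·151 = -321
Policy C (Y + 26, P + 20):
  V = 59
  Y = 24 + 26 = 50
  P = 135 + 20 = 155
  W = 210 + 5·59 − 3·50 − 4·155 = -265
Comparing — Policy A: W=-309, Policy B: W=-321, Policy C: W=-265. Highest is -265 (Policy C).

-265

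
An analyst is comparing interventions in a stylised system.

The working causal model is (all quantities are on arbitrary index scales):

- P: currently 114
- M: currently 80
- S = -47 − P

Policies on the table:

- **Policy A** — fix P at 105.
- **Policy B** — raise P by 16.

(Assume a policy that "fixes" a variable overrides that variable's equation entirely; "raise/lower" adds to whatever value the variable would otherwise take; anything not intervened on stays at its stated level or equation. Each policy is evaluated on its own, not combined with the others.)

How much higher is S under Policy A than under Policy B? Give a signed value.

25

Policy A (P := 105):
  P = 105
  S = -47 − 105 = -152
Policy B (P + 16):
  P = 114 + 16 = 130
  S = -47 − 130 = -177
S: -152 − (-177) = 25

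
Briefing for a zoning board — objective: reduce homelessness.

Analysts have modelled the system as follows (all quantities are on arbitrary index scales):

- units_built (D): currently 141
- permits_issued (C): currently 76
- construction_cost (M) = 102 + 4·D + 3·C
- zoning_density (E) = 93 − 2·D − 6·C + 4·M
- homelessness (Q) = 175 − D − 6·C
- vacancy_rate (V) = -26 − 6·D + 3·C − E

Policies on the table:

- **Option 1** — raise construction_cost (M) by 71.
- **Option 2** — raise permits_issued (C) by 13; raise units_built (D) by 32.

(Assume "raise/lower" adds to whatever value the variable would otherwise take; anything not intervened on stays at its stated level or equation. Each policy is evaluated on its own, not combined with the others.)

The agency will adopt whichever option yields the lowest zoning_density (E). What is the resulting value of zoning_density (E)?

Option 1 (M + 71):
  D = 141
  C = 76
  M = 102 + 4·141 + 3·76 (+71 from intervention) = 965
  E = 93 − 2·141 − 6·76 + 4·965 = 3215
Option 2 (C + 13, D + 32):
  D = 141 + 32 = 173
  C = 76 + 13 = 89
  M = 102 + 4·173 + 3·89 = 1061
  E = 93 − 2·173 − 6·89 + 4·1061 = 3457
Comparing — Option 1: E=3215, Option 2: E=3457. Lowest is 3215 (Option 1).

3215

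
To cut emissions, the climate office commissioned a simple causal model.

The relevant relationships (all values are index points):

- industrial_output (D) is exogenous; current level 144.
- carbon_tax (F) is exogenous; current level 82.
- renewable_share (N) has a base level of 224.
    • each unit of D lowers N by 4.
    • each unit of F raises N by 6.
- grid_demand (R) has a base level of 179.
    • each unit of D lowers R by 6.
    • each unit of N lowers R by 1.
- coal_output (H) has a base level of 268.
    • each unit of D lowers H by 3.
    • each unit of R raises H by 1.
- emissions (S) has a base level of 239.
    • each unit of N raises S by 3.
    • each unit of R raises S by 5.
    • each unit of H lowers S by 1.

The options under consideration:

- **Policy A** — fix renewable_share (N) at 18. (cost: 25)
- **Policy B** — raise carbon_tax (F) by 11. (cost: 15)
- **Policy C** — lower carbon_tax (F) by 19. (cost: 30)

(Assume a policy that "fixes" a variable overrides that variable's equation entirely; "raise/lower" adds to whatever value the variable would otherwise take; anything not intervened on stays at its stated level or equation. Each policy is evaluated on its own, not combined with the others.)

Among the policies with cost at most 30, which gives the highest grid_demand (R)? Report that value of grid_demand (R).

Policy A (N := 18):
  D = 144
  F = 82
  N = 18
  R = 179 − 6·144 − 18 = -703
Policy B (F + 11):
  D = 144
  F = 82 + 11 = 93
  N = 224 − 4·144 + 6·93 = 206
  R = 179 − 6·144 − 206 = -891
Policy C (F − 19):
  D = 144
  F = 82 − 19 = 63
  N = 224 − 4·144 + 6·63 = 26
  R = 179 − 6·144 − 26 = -711
Comparing — Policy A: R=-703, Policy B: R=-891, Policy C: R=-711. Highest is -703 (Policy A).

-703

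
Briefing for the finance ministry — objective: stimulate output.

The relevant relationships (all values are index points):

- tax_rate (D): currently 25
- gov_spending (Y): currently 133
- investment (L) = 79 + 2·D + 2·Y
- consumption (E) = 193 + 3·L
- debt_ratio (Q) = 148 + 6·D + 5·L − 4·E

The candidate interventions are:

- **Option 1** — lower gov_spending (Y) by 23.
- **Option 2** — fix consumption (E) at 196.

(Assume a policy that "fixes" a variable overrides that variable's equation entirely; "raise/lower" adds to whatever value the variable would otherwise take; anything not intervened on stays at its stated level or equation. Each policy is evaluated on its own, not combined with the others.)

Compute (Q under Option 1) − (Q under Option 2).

-4406

Option 1 (Y − 23):
  D = 25
  Y = 133 − 23 = 110
  L = 79 + 2·25 + 2·110 = 349
  E = 193 + 3·349 = 1240
  Q = 148 + 6·25 + 5·349 − 4·1240 = -2917
Option 2 (E := 196):
  D = 25
  Y = 133
  L = 79 + 2·25 + 2·133 = 395
  E = 196
  Q = 148 + 6·25 + 5·395 − 4·196 = 1489
Q: -2917 − 1489 = -4406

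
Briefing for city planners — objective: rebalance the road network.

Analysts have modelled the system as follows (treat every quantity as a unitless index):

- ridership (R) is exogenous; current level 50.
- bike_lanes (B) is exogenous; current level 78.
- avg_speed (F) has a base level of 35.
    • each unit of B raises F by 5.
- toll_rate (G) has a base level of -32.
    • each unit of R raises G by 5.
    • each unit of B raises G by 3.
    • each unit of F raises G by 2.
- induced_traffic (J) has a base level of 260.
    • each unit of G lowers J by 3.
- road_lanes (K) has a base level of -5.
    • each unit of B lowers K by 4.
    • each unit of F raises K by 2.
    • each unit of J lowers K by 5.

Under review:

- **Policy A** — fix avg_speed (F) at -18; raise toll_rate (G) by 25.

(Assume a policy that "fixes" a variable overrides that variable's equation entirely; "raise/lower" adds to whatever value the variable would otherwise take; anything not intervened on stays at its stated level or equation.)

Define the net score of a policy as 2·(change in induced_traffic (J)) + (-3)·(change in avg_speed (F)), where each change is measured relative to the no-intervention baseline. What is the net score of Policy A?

Baseline:
  R = 50
  B = 78
  F = 35 + 5·78 = 425
  G = -32 + 5·50 + 3·78 + 2·425 = 1302
  J = 260 − 3·1302 = -3646
Policy A (F := -18, G + 25):
  R = 50
  B = 78
  F = -18
  G = -32 + 5·50 + 3·78 + 2·(-18) (+25 from intervention) = 441
  J = 260 − 3·441 = -1063
ΔJ = -1063 − (-3646) = 2583; ΔF = -18 − 425 = -443
Score = 2·2583 + (-3)·(-443) = 6495

6495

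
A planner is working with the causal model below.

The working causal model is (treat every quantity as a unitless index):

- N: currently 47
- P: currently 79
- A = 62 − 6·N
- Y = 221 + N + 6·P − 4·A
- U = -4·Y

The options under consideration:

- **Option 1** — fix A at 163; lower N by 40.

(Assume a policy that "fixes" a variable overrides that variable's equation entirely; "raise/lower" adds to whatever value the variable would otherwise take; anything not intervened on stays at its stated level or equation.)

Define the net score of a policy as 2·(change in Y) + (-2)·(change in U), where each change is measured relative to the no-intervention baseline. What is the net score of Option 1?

-15720

Baseline:
  N = 47
  P = 79
  A = 62 − 6·47 = -220
  Y = 221 + 47 + 6·79 − 4·(-220) = 1622
  U = 0 − 4·1622 = -6488
Option 1 (A := 163, N − 40):
  N = 47 − 40 = 7
  P = 79
  A = 163
  Y = 221 + 7 + 6·79 − 4·163 = 50
  U = 0 − 4·50 = -200
ΔY = 50 − 1622 = -1572; ΔU = -200 − (-6488) = 6288
Score = 2·(-1572) + (-2)·6288 = -15720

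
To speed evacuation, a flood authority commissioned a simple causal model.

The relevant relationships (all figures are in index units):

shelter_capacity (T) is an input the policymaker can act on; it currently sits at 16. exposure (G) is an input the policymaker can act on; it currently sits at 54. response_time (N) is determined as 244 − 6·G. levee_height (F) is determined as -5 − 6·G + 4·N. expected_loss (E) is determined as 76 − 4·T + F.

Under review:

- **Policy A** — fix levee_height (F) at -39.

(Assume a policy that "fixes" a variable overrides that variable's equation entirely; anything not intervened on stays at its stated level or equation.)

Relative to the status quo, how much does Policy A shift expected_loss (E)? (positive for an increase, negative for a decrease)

610

Baseline:
  T = 16
  G = 54
  N = 244 − 6·54 = -80
  F = -5 − 6·54 + 4·(-80) = -649
  E = 76 − 4·16 + (-649) = -637
Policy A (F := -39):
  T = 16
  G = 54
  N = 244 − 6·54 = -80
  F = -39
  E = 76 − 4·16 + (-39) = -27
Change in E: -27 − (-637) = 610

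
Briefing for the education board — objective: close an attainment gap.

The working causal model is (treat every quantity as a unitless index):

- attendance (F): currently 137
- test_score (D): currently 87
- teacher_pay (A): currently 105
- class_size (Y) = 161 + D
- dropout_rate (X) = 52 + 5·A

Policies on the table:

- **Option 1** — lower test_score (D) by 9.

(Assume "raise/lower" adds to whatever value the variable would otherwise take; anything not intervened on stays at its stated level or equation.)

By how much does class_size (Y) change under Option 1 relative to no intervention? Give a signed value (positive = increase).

-9

Baseline:
  D = 87
  Y = 161 + 87 = 248
Option 1 (D − 9):
  D = 87 − 9 = 78
  Y = 161 + 78 = 239
Change in Y: 239 − 248 = -9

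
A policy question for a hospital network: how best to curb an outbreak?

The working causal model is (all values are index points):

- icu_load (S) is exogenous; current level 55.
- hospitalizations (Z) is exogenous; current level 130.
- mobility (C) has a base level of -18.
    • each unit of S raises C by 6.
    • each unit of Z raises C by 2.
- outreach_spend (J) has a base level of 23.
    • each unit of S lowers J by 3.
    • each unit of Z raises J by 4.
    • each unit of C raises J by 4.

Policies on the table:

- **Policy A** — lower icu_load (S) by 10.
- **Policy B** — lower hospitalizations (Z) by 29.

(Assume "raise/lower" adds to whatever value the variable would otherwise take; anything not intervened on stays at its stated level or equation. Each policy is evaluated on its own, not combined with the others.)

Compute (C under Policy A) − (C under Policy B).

Policy A (S − 10):
  S = 55 − 10 = 45
  Z = 130
  C = -18 + 6·45 + 2·130 = 512
Policy B (Z − 29):
  S = 55
  Z = 130 − 29 = 101
  C = -18 + 6·55 + 2·101 = 514
C: 512 − 514 = -2

-2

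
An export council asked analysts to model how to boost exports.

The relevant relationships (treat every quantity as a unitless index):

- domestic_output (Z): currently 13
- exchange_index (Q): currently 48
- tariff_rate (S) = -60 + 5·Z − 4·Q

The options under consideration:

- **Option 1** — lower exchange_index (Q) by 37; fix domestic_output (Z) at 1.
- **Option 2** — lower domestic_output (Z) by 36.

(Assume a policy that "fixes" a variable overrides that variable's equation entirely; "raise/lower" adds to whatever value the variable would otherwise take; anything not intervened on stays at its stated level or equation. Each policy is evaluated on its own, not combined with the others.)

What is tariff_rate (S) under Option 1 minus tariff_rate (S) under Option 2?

Option 1 (Q − 37, Z := 1):
  Z = 1
  Q = 48 − 37 = 11
  S = -60 + 5·1 − 4·11 = -99
Option 2 (Z − 36):
  Z = 13 − 36 = -23
  Q = 48
  S = -60 + 5·(-23) − 4·48 = -367
S: -99 − (-367) = 268

268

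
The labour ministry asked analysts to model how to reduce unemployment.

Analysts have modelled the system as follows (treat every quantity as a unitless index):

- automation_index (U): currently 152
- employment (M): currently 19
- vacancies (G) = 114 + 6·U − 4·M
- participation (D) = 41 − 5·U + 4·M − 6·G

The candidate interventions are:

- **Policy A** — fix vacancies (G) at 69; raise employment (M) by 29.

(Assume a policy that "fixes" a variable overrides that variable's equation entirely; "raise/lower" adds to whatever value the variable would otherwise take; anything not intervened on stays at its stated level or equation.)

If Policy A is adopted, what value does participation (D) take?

-941

Policy A (G := 69, M + 29):
  U = 152
  M = 19 + 29 = 48
  G = 69
  D = 41 − 5·152 + 4·48 − 6·69 = -941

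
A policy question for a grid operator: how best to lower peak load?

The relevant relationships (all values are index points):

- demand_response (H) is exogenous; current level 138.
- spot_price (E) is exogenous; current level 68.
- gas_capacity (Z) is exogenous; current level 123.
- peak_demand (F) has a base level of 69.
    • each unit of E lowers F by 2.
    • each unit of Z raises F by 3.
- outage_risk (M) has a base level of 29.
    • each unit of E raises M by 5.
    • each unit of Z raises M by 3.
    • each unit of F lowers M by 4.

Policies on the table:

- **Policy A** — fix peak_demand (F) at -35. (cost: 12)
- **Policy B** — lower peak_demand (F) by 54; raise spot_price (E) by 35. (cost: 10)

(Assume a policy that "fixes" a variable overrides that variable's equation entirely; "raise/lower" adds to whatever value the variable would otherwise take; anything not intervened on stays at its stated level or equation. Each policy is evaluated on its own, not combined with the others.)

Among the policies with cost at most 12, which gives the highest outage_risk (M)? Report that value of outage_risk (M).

878

Policy A (F := -35):
  E = 68
  Z = 123
  F = -35
  M = 29 + 5·68 + 3·123 − 4·(-35) = 878
Policy B (F − 54, E + 35):
  E = 68 + 35 = 103
  Z = 123
  F = 69 − 2·103 + 3·123 (−54 from intervention) = 178
  M = 29 + 5·103 + 3·123 − 4·178 = 201
Comparing — Policy A: M=878, Policy B: M=201. Highest is 878 (Policy A).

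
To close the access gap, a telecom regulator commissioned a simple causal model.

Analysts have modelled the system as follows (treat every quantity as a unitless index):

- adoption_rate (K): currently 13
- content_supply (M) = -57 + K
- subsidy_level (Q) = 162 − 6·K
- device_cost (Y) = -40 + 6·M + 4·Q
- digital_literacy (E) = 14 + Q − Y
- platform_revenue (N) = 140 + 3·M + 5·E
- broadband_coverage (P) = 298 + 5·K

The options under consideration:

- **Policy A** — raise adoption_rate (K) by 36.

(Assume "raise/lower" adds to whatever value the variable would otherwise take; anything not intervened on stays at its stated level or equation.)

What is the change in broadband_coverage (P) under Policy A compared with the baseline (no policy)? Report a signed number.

Baseline:
  K = 13
  P = 298 + 5·13 = 363
Policy A (K + 36):
  K = 13 + 36 = 49
  P = 298 + 5·49 = 543
Change in P: 543 − 363 = 180

180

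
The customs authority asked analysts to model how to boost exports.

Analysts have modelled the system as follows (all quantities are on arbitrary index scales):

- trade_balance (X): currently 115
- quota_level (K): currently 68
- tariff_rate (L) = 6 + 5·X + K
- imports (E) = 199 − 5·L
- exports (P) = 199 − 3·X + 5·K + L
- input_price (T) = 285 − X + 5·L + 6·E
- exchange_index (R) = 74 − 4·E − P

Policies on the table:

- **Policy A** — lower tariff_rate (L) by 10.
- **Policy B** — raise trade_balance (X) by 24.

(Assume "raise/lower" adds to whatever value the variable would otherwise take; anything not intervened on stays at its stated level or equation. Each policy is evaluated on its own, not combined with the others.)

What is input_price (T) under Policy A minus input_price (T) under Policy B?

3274

Policy A (L − 10):
  X = 115
  K = 68
  L = 6 + 5·115 + 68 (−10 from intervention) = 639
  E = 199 − 5·639 = -2996
  T = 285 − 115 + 5·639 + 6·(-2996) = -14611
Policy B (X + 24):
  X = 115 + 24 = 139
  K = 68
  L = 6 + 5·139 + 68 = 769
  E = 199 − 5·769 = -3646
  T = 285 − 139 + 5·769 + 6·(-3646) = -17885
T: -14611 − (-17885) = 3274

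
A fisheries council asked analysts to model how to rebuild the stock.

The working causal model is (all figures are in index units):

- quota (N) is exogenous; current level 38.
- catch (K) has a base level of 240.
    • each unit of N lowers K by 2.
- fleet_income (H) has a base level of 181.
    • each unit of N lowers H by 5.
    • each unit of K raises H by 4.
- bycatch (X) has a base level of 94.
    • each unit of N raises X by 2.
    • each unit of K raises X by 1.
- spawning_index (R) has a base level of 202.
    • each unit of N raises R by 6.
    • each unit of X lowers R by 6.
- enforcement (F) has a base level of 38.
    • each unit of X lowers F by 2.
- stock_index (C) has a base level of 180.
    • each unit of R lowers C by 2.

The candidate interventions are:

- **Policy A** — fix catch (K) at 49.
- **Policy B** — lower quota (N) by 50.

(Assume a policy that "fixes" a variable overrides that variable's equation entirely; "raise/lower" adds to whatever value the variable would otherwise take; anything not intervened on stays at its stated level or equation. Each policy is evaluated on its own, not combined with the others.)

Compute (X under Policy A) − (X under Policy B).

-115

Policy A (K := 49):
  N = 38
  K = 49
  X = 94 + 2·38 + 49 = 219
Policy B (N − 50):
  N = 38 − 50 = -12
  K = 240 − 2·(-12) = 264
  X = 94 + 2·(-12) + 264 = 334
X: 219 − 334 = -115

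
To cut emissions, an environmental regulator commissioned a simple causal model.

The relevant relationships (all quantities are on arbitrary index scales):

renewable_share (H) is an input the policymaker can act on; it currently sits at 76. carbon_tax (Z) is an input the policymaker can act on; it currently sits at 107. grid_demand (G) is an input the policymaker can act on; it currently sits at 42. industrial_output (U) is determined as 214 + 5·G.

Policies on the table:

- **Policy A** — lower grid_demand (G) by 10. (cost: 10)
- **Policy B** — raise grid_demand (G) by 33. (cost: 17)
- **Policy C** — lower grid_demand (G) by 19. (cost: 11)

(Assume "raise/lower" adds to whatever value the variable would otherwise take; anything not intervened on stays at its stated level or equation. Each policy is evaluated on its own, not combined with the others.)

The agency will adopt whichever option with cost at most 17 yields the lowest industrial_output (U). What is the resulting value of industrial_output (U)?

Policy A (G − 10):
  G = 42 − 10 = 32
  U = 214 + 5·32 = 374
Policy B (G + 33):
  G = 42 + 33 = 75
  U = 214 + 5·75 = 589
Policy C (G − 19):
  G = 42 − 19 = 23
  U = 214 + 5·23 = 329
Comparing — Policy A: U=374, Policy B: U=589, Policy C: U=329. Lowest is 329 (Policy C).

329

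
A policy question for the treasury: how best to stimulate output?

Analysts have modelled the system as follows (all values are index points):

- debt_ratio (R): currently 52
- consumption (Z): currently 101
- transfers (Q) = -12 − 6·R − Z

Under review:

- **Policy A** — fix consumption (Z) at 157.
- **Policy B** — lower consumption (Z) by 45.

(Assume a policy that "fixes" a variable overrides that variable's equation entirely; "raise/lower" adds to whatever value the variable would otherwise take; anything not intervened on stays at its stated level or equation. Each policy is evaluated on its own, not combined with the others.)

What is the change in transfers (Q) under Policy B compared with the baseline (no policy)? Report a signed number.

Baseline:
  R = 52
  Z = 101
  Q = -12 − 6·52 − 101 = -425
Policy B (Z − 45):
  R = 52
  Z = 101 − 45 = 56
  Q = -12 − 6·52 − 56 = -380
Change in Q: -380 − (-425) = 45

45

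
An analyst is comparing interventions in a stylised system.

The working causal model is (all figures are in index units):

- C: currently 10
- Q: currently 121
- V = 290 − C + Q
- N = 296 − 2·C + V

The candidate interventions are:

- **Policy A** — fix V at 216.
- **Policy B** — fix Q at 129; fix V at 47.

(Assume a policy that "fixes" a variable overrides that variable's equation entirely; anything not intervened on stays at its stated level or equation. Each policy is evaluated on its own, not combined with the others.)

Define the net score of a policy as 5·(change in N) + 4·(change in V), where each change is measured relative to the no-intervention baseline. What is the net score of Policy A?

-1665

Baseline:
  C = 10
  Q = 121
  V = 290 − 10 + 121 = 401
  N = 296 − 2·10 + 401 = 677
Policy A (V := 216):
  C = 10
  Q = 121
  V = 216
  N = 296 − 2·10 + 216 = 492
ΔN = 492 − 677 = -185; ΔV = 216 − 401 = -185
Score = 5·(-185) + 4·(-185) = -1665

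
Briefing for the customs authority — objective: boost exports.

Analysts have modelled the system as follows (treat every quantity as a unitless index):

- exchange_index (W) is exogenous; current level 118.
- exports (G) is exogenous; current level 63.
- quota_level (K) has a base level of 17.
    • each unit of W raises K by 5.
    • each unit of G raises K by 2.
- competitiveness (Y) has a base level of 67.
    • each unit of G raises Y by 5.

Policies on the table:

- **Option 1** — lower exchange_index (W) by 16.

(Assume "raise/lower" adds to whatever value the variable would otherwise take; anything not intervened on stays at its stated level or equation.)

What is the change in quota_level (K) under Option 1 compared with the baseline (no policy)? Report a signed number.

Baseline:
  W = 118
  G = 63
  K = 17 + 5·118 + 2·63 = 733
Option 1 (W − 16):
  W = 118 − 16 = 102
  G = 63
  K = 17 + 5·102 + 2·63 = 653
Change in K: 653 − 733 = -80

-80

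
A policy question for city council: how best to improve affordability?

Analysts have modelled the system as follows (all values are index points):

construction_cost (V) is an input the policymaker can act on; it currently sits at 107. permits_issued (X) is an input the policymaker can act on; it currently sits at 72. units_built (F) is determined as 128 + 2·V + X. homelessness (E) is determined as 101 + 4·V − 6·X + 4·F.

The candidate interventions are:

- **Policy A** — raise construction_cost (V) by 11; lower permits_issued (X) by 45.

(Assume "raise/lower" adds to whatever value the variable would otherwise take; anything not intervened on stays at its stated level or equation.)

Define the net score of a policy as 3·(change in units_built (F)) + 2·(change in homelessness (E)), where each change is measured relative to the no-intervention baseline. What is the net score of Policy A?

375

Baseline:
  V = 107
  X = 72
  F = 128 + 2·107 + 72 = 414
  E = 101 + 4·107 − 6·72 + 4·414 = 1753
Policy A (V + 11, X − 45):
  V = 107 + 11 = 118
  X = 72 − 45 = 27
  F = 128 + 2·118 + 27 = 391
  E = 101 + 4·118 − 6·27 + 4·391 = 1975
ΔF = 391 − 414 = -23; ΔE = 1975 − 1753 = 222
Score = 3·(-23) + 2·222 = 375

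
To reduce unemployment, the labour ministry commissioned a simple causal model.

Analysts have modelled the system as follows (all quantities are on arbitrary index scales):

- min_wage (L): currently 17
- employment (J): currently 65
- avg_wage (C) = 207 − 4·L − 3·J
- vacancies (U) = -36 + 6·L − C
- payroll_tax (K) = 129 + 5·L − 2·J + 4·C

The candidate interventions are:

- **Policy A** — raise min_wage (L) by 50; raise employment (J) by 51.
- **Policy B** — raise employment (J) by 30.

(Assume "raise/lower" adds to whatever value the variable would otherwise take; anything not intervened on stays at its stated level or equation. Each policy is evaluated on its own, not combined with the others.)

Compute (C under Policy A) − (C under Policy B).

-263

Policy A (L + 50, J + 51):
  L = 17 + 50 = 67
  J = 65 + 51 = 116
  C = 207 − 4·67 − 3·116 = -409
Policy B (J + 30):
  L = 17
  J = 65 + 30 = 95
  C = 207 − 4·17 − 3·95 = -146
C: -409 − (-146) = -263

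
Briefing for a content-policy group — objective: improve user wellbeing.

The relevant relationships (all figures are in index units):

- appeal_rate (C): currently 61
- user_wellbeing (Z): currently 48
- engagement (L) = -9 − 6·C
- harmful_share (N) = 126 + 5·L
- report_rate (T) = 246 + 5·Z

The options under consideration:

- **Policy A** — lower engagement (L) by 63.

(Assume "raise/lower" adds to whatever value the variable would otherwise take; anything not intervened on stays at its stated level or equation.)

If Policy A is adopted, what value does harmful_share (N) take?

Policy A (L − 63):
  C = 61
  L = -9 − 6·61 (−63 from intervention) = -438
  N = 126 + 5·(-438) = -2064

-2064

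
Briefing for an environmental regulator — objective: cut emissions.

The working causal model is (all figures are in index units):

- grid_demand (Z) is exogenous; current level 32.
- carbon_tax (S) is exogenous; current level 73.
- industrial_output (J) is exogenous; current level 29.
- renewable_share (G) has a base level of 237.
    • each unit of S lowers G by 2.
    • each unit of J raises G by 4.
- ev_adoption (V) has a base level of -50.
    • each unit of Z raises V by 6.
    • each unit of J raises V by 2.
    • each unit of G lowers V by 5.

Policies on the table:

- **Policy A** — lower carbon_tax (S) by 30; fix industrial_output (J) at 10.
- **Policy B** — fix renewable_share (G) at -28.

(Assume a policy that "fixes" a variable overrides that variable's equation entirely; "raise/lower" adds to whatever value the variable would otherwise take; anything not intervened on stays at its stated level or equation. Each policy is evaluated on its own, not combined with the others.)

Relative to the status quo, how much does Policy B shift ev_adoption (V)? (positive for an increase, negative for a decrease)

Baseline:
  Z = 32
  S = 73
  J = 29
  G = 237 − 2·73 + 4·29 = 207
  V = -50 + 6·32 + 2·29 − 5·207 = -835
Policy B (G := -28):
  Z = 32
  S = 73
  J = 29
  G = -28
  V = -50 + 6·32 + 2·29 − 5·(-28) = 340
Change in V: 340 − (-835) = 1175

1175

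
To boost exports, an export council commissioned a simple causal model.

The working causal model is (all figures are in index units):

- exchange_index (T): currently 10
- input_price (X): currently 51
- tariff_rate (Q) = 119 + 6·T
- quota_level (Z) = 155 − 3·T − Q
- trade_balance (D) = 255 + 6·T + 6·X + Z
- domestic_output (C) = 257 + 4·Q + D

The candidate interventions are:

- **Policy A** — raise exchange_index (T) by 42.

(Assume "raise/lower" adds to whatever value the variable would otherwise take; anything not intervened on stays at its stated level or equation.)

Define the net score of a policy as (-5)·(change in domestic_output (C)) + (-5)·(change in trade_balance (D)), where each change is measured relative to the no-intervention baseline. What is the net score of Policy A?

Baseline:
  T = 10
  X = 51
  Q = 119 + 6·10 = 179
  Z = 155 − 3·10 − 179 = -54
  D = 255 + 6·10 + 6·51 + (-54) = 567
  C = 257 + 4·179 + 567 = 1540
Policy A (T + 42):
  T = 10 + 42 = 52
  X = 51
  Q = 119 + 6·52 = 431
  Z = 155 − 3·52 − 431 = -432
  D = 255 + 6·52 + 6·51 + (-432) = 441
  C = 257 + 4·431 + 441 = 2422
ΔC = 2422 − 1540 = 882; ΔD = 441 − 567 = -126
Score = (-5)·882 + (-5)·(-126) = -3780

-3780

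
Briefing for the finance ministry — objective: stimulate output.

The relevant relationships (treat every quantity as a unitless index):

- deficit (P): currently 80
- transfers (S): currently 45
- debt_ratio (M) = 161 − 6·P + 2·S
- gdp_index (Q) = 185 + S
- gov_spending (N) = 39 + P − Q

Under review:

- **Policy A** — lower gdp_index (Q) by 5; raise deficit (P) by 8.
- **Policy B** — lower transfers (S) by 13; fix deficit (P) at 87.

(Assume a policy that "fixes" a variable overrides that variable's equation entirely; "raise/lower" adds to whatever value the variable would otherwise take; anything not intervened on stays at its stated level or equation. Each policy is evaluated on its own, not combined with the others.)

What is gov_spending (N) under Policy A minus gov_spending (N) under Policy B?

-7

Policy A (Q − 5, P + 8):
  P = 80 + 8 = 88
  S = 45
  Q = 185 + 45 (−5 from intervention) = 225
  N = 39 + 88 − 225 = -98
Policy B (S − 13, P := 87):
  P = 87
  S = 45 − 13 = 32
  Q = 185 + 32 = 217
  N = 39 + 87 − 217 = -91
N: -98 − (-91) = -7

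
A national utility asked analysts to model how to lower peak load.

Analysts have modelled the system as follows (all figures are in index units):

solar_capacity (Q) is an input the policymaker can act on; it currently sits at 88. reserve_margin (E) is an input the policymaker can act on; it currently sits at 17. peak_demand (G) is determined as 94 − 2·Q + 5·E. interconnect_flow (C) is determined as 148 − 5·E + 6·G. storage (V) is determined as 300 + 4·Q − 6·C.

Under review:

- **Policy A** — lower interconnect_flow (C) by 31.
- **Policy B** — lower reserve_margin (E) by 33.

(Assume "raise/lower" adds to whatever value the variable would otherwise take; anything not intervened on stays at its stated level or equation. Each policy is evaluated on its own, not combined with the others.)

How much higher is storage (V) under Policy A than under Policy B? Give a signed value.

Policy A (C − 31):
  Q = 88
  E = 17
  G = 94 − 2·88 + 5·17 = 3
  C = 148 − 5·17 + 6·3 (−31 from intervention) = 50
  V = 300 + 4·88 − 6·50 = 352
Policy B (E − 33):
  Q = 88
  E = 17 − 33 = -16
  G = 94 − 2·88 + 5·(-16) = -162
  C = 148 − 5·(-16) + 6·(-162) = -744
  V = 300 + 4·88 − 6·(-744) = 5116
V: 352 − 5116 = -4764

-4764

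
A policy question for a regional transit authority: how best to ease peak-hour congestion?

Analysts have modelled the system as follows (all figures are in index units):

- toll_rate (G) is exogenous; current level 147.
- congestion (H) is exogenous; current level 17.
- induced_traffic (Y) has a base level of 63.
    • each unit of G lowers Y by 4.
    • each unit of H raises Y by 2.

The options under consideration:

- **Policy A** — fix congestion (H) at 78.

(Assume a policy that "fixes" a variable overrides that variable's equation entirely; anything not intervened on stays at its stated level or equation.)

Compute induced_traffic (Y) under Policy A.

-369

Policy A (H := 78):
  G = 147
  H = 78
  Y = 63 − 4·147 + 2·78 = -369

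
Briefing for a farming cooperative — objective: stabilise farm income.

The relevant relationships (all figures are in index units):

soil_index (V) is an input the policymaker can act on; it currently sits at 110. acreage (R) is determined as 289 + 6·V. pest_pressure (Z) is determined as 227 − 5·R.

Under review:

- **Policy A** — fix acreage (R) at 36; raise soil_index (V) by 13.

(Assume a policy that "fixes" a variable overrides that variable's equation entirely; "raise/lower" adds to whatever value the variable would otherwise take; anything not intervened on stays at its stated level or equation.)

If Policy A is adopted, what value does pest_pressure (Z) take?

Policy A (R := 36, V + 13):
  V = 110 + 13 = 123
  R = 36
  Z = 227 − 5·36 = 47

47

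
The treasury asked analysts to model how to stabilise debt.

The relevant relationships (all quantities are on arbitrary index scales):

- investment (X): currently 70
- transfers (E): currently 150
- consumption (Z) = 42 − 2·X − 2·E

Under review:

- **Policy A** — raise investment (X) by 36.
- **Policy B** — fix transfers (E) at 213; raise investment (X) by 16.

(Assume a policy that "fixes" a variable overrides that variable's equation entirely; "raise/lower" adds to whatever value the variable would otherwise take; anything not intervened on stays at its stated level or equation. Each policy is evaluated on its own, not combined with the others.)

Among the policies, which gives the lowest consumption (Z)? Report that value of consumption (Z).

Policy A (X + 36):
  X = 70 + 36 = 106
  E = 150
  Z = 42 − 2·106 − 2·150 = -470
Policy B (E := 213, X + 16):
  X = 70 + 16 = 86
  E = 213
  Z = 42 − 2·86 − 2·213 = -556
Comparing — Policy A: Z=-470, Policy B: Z=-556. Lowest is -556 (Policy B).

-556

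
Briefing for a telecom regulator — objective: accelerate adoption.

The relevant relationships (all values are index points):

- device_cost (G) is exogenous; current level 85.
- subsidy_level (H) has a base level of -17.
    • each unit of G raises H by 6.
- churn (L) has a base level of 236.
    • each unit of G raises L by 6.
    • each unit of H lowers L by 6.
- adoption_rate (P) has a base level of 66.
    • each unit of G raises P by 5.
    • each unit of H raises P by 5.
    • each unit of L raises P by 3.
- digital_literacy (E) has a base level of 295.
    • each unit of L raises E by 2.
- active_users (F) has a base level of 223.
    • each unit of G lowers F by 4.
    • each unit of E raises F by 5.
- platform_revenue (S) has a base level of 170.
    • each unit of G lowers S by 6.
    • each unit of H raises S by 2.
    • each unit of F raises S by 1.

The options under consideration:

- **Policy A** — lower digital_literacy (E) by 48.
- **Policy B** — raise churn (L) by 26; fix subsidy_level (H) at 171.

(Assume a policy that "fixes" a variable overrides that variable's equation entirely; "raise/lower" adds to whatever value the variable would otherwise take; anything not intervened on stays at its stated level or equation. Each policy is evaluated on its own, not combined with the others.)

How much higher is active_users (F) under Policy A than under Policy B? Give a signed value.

Policy A (E − 48):
  G = 85
  H = -17 + 6·85 = 493
  L = 236 + 6·85 − 6·493 = -2212
  E = 295 + 2·(-2212) (−48 from intervention) = -4177
  F = 223 − 4·85 + 5·(-4177) = -21002
Policy B (L + 26, H := 171):
  G = 85
  H = 171
  L = 236 + 6·85 − 6·171 (+26 from intervention) = -254
  E = 295 + 2·(-254) = -213
  F = 223 − 4·85 + 5·(-213) = -1182
F: -21002 − (-1182) = -19820

-19820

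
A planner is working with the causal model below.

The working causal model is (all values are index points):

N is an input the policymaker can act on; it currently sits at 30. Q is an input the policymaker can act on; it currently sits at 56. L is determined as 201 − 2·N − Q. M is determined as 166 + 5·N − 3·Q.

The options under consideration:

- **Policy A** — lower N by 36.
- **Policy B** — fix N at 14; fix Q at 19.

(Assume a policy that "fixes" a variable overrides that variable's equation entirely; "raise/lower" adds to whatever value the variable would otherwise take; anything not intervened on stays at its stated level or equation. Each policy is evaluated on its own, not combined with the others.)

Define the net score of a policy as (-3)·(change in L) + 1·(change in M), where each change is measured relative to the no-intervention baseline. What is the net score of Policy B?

-176

Baseline:
  N = 30
  Q = 56
  L = 201 − 2·30 − 56 = 85
  M = 166 + 5·30 − 3·56 = 148
Policy B (N := 14, Q := 19):
  N = 14
  Q = 19
  L = 201 − 2·14 − 19 = 154
  M = 166 + 5·14 − 3·19 = 179
ΔL = 154 − 85 = 69; ΔM = 179 − 148 = 31
Score = (-3)·69 + 1·31 = -176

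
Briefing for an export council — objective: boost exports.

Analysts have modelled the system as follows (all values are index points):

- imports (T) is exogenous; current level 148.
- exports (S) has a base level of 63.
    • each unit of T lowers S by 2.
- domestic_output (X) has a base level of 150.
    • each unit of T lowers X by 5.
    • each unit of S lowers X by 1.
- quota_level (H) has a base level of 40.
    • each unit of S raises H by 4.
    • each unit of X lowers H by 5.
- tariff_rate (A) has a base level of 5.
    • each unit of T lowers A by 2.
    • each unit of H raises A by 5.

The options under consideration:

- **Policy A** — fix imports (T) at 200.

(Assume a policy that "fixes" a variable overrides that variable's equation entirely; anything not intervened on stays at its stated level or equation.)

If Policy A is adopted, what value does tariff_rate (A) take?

Policy A (T := 200):
  T = 200
  S = 63 − 2·200 = -337
  X = 150 − 5·200 − (-337) = -513
  H = 40 + 4·(-337) − 5·(-513) = 1257
  A = 5 − 2·200 + 5·1257 = 5890

5890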